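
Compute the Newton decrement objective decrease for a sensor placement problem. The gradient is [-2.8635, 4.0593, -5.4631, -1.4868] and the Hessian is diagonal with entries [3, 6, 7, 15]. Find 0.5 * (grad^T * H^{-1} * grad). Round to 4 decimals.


Step 1: H is diagonal, so H^(-1) * g = [-0.9545, 0.6766, -0.7804, -0.0991].
Step 2: g^T H^(-1) g = sum_i g_i^2 / H_ii
  = (-2.8635)^2/3 + (4.0593)^2/6 + (-5.4631)^2/7 + (-1.4868)^2/15
  = 2.7332 + 2.7463 + 4.2636 + 0.1474 = 9.8905
Step 3: Objective decrease = 0.5 * g^T H^(-1) g = 4.9453


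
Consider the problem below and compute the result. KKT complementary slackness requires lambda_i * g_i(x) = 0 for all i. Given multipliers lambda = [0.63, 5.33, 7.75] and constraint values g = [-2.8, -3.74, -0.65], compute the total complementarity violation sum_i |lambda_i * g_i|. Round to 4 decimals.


KKT complementary slackness check:
lambda_1 * g_1 = 0.63 * -2.8 = -1.764
lambda_2 * g_2 = 5.33 * -3.74 = -19.9342
lambda_3 * g_3 = 7.75 * -0.65 = -5.0375
Total violation = 1.764 + 19.9342 + 5.0375 = 26.7357


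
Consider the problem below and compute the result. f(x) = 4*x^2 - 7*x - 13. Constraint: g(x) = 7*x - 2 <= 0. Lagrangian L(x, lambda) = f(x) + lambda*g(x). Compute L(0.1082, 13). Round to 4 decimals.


Step 1: Evaluate f(x).
f(0.1082) = 4*0.1082^2 - 7*0.1082 - 13 = -13.7106
Step 2: Evaluate g(x).
g(0.1082) = 7*0.1082 - 2 = -1.2426
Step 3: Compute Lagrangian.
L = -13.7106 + 13*-1.2426 = -29.8644


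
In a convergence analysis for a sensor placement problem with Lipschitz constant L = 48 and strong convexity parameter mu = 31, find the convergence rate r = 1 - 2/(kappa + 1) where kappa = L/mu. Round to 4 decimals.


Step 1: Compute the condition number.
kappa = L/mu = 48/31 = 1.5484
Step 2: Compute the convergence rate.
r = 1 - 2/(kappa + 1) = 1 - 2*mu/(L + mu) = (L - mu)/(L + mu) = 17/79 = 0.2152


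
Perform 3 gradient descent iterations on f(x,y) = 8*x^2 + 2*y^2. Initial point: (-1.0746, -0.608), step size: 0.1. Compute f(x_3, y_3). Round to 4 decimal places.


Gradient descent on f(x,y) = 8*x^2 + 2*y^2.
Starting point: (-1.0746, -0.608), alpha = 0.1
Step 1: grad_x = 2*8*-1.0746 = -17.1936, grad_y = 2*2*-0.608 = -2.432
  x_1 = -1.0746 - 0.1*-17.1936 = 0.6448
  y_1 = -0.608 - 0.1*-2.432 = -0.3648
Step 2: grad_x = 2*8*0.6448 = 10.3162, grad_y = 2*2*-0.3648 = -1.4592
  x_2 = 0.6448 - 0.1*10.3162 = -0.3869
  y_2 = -0.3648 - 0.1*-1.4592 = -0.2189
Step 3: grad_x = 2*8*-0.3869 = -6.1897, grad_y = 2*2*-0.2189 = -0.8755
  x_3 = -0.3869 - 0.1*-6.1897 = 0.2321
  y_3 = -0.2189 - 0.1*-0.8755 = -0.1313
f(0.2321, -0.1313) = 8*0.2321^2 + 2*(-0.1313)^2 = 0.4655


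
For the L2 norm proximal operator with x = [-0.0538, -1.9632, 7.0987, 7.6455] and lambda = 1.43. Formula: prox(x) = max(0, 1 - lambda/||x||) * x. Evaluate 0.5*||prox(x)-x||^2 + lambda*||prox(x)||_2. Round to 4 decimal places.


Step 1: Compute ||x||.
||x|| = 10.6161
Step 2: Compute scaling factor.
scale = max(0, 1 - 1.43/10.6161) = 0.8653
Step 3: prox(x) = [-0.0466, -1.6988, 6.1425, 6.6156]
||prox(x)|| = 9.1861
Step 4: Proximal objective.
0.5*||prox-x||^2 = 1.0225
lambda*||prox|| = 13.1361
Total = 14.1586


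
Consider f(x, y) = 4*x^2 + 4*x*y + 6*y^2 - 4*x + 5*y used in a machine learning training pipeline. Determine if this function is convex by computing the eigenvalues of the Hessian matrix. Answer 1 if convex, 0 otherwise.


The Hessian of f(x,y) = 4*x^2 + 4*x*y + 6*y^2 - 4*x + 5*y is:
H = [[8, 4], [4, 12]]
Trace = 8 + 12 = 20
Determinant = 8*12 - (4)^2 = 80
Discriminant = (20)^2 - 4*80 = 80.0
Eigenvalues: lambda_1 = 5.5279, lambda_2 = 14.4721
The function is convex.

1


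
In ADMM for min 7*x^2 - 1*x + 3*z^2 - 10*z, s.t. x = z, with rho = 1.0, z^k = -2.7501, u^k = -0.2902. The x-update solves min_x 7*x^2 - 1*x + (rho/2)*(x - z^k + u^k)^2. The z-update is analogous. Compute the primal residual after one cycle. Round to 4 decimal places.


ADMM iteration with rho = 1.0, z^k = -2.7501, u^k = -0.2902
Step 1: x-update.
Minimize 7*x^2 - 1*x + (1.0/2)*(x + 2.7501 - 0.2902)^2
FOC: (2*7 + 1.0)*x = 1 + 1.0*(-2.7501 + 0.2902)
x^{k+1} = -0.0973
Step 2: z-update.
Minimize 3*z^2 - 10*z + (1.0/2)*(-0.0973 - z - 0.2902)^2
FOC: (2*3 + 1.0)*z = 10 + 1.0*(-0.0973 - 0.2902)
z^{k+1} = 1.3732
Step 3: u-update.
u^{k+1} = -0.2902 - 0.0973 - 1.3732 = -1.7607
Step 4: Primal residual = |-0.0973 - 1.3732| = 1.4705


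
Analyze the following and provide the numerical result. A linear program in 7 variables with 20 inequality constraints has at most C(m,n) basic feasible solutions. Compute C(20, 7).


Each vertex corresponds to some choice of n active constraints out of m, so the number of vertices is at most C(m, n) = m! / (n!(m-n)!).
m = 20, n = 7
Numerator: 20 * 19 * 18 * 17 * 16 * 15 * 14
Denominator: 7! = 5040
C(20, 7) = 77520


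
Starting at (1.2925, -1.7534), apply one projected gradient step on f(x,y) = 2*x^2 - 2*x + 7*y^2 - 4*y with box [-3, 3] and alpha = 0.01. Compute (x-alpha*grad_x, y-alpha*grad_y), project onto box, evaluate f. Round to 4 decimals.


Step 1: Compute gradient at (1.2925, -1.7534).
grad_x = 2*2*1.2925 - 2 = 3.17
grad_y = 2*7*-1.7534 - 4 = -28.5476
Step 2: Gradient step.
x_raw = 1.2925 - 0.01*3.17 = 1.2608
y_raw = -1.7534 - 0.01*-28.5476 = -1.4679
Step 3: Project onto [-3, 3].
x_proj = clip(1.2608) = 1.2608
y_proj = clip(-1.4679) = -1.4679
Step 4: Evaluate f.
f(1.2608, -1.4679) = 21.6129


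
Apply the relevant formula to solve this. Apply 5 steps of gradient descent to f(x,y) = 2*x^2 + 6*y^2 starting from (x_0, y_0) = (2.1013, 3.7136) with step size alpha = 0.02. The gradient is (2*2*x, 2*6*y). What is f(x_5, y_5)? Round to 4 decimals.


Gradient descent on f(x,y) = 2*x^2 + 6*y^2.
Starting point: (2.1013, 3.7136), alpha = 0.02
Step 1: grad_x = 2*2*2.1013 = 8.4052, grad_y = 2*6*3.7136 = 44.5632
  x_1 = 2.1013 - 0.02*8.4052 = 1.9332
  y_1 = 3.7136 - 0.02*44.5632 = 2.8223
Step 2: grad_x = 2*2*1.9332 = 7.7328, grad_y = 2*6*2.8223 = 33.868
  x_2 = 1.9332 - 0.02*7.7328 = 1.7785
  y_2 = 2.8223 - 0.02*33.868 = 2.145
Step 3: grad_x = 2*2*1.7785 = 7.1142, grad_y = 2*6*2.145 = 25.7397
  x_3 = 1.7785 - 0.02*7.1142 = 1.6363
  y_3 = 2.145 - 0.02*25.7397 = 1.6302
Step 4: grad_x = 2*2*1.6363 = 6.545, grad_y = 2*6*1.6302 = 19.5622
  x_4 = 1.6363 - 0.02*6.545 = 1.5054
  y_4 = 1.6302 - 0.02*19.5622 = 1.2389
Step 5: grad_x = 2*2*1.5054 = 6.0214, grad_y = 2*6*1.2389 = 14.8673
  x_5 = 1.5054 - 0.02*6.0214 = 1.3849
  y_5 = 1.2389 - 0.02*14.8673 = 0.9416
f(1.3849, 0.9416) = 2*1.3849^2 + 6*0.9416^2 = 9.1556


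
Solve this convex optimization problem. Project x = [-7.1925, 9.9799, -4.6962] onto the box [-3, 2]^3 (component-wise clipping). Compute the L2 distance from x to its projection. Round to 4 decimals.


Project each component onto [-3, 2].
clip(-7.1925) = -3.0, clip(9.9799) = 2.0, clip(-4.6962) = -3.0
Projection = [-3.0, 2.0, -3.0]
Squared diffs: [17.5771, 63.6788, 2.8771]
Distance = sqrt(84.133) = 9.1724


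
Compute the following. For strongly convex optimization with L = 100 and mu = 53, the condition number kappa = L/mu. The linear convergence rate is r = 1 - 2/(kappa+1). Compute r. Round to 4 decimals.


Step 1: Compute the condition number.
kappa = L/mu = 100/53 = 1.8868
Step 2: Compute the convergence rate.
r = 1 - 2/(kappa + 1) = 1 - 2*mu/(L + mu) = (L - mu)/(L + mu) = 47/153 = 0.3072


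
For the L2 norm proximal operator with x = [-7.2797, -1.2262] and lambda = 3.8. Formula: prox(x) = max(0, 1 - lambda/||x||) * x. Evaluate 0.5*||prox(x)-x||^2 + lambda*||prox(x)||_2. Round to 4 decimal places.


Step 1: Compute ||x||.
||x|| = 7.3822
Step 2: Compute scaling factor.
scale = max(0, 1 - 3.8/7.3822) = 0.4853
Step 3: prox(x) = [-3.5325, -0.595]
||prox(x)|| = 3.5822
Step 4: Proximal objective.
0.5*||prox-x||^2 = 7.22
lambda*||prox|| = 13.6124
Total = 20.8325


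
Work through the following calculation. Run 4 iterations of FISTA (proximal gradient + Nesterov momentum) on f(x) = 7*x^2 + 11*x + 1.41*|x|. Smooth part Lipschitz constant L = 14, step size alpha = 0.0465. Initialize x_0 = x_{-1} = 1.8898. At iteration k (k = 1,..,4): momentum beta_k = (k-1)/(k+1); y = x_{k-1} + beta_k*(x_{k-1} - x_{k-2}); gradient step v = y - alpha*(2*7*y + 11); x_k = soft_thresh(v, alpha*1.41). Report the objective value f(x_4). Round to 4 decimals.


FISTA on f(x) = 7*x^2 + 11*x + 1.41*|x|
L = 14, alpha = 0.0465
Iteration 1: beta = 0.0, y = 1.8898 + 0.0*(1.8898 - 1.8898) = 1.8898
  grad(y) = 37.4572, v = y - alpha*grad = 0.148
  prox(v) = soft_thresh(0.148, 0.0656) = 0.0825
Iteration 2: beta = 0.3333, y = 0.0825 + 0.3333*(0.0825 - 1.8898) = -0.52
  grad(y) = 3.7205, v = y - alpha*grad = -0.693
  prox(v) = soft_thresh(-0.693, 0.0656) = -0.6274
Iteration 3: beta = 0.5, y = -0.6274 + 0.5*(-0.6274 - 0.0825) = -0.9823
  grad(y) = -2.7528, v = y - alpha*grad = -0.8543
  prox(v) = soft_thresh(-0.8543, 0.0656) = -0.7888
Iteration 4: beta = 0.6, y = -0.7888 + 0.6*(-0.7888 + 0.6274) = -0.8856
  grad(y) = -1.3983, v = y - alpha*grad = -0.8206
  prox(v) = soft_thresh(-0.8206, 0.0656) = -0.755
f(x_4) = 7*(-0.755)^2 + 11*(-0.755) + 1.41*|-0.755| = -3.2503


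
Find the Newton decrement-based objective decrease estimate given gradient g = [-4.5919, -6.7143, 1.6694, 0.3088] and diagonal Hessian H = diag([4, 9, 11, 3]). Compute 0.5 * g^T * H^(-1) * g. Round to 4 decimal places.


Step 1: H is diagonal, so H^(-1) * g = [-1.148, -0.746, 0.1518, 0.1029].
Step 2: g^T H^(-1) g = sum_i g_i^2 / H_ii
  = (-4.5919)^2/4 + (-6.7143)^2/9 + (1.6694)^2/11 + (0.3088)^2/3
  = 5.2714 + 5.0091 + 0.2534 + 0.0318 = 10.5656
Step 3: Objective decrease = 0.5 * g^T H^(-1) g = 5.2828


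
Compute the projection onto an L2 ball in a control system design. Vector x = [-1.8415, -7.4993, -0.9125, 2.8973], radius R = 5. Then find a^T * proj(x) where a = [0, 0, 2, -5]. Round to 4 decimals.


Step 1: Compute ||x|| (intermediates to 6 decimals).
||x|| = sqrt((-1.8415)^2 + (-7.4993)^2 + (-0.9125)^2 + 2.8973^2) = 8.29805
Step 2: Project.
Since ||x|| > R, scale = R/||x|| = 5/8.29805 = 0.602551, proj(x) = scale * x
proj(x) = [-1.109598, -4.518711, -0.549828, 1.745771]
Step 3: Dot product.
a^T * proj(x) = 0*(-1.109598) + 0*(-4.518711) + 2*(-0.549828) - 5*1.745771 = -9.8285


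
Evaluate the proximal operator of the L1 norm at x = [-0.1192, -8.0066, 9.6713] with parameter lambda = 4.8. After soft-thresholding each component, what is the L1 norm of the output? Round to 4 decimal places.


Soft-thresholding with lambda = 4.8:
prox(-0.1192) = sign(-0.1192)*max(|-0.1192| - 4.8, 0) = 0.0
prox(-8.0066) = sign(-8.0066)*max(|-8.0066| - 4.8, 0) = -3.2066
prox(9.6713) = sign(9.6713)*max(|9.6713| - 4.8, 0) = 4.8713
prox(x) = [0.0, -3.2066, 4.8713]
||prox(x)||_1 = 0.0 + 3.2066 + 4.8713 = 8.0779


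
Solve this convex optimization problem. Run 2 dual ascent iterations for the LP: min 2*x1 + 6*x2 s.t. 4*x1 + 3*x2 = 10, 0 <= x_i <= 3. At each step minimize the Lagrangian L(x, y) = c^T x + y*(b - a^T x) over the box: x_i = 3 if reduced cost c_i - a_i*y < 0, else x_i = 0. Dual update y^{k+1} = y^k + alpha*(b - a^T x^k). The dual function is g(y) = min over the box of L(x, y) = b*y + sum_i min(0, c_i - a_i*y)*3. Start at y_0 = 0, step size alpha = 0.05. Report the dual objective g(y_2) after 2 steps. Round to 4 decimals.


Dual ascent for LP: min 2*x1 + 6*x2, 4*x1 + 3*x2 = 10, 0 <= x_i <= 3
Step 1: y^k = 0.0, reduced costs: (2.0, 6.0)
  x^k = (0.0, 0.0), subgradient = b - a^T x = 10.0
  y^{k+1} = 0.0 + 0.05*10.0 = 0.5
Step 2: y^k = 0.5, reduced costs: (0.0, 4.5)
  x^k = (0.0, 0.0), subgradient = b - a^T x = 10.0
  y^{k+1} = 0.5 + 0.05*10.0 = 1.0
Dual objective at y_2 = 1.0: reduced costs (-2.0, 3.0), box minimizer x = (3.0, 0.0)
g(y_2) = b*y + (c1 - a1*y)*x1 + (c2 - a2*y)*x2 = 10*1.0 + (-2.0)*3.0 + 3.0*0.0 = 10.0 - 6.0 + 0.0 = 4.0


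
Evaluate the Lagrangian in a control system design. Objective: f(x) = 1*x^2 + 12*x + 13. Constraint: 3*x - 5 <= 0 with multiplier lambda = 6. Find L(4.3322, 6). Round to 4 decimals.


Step 1: Evaluate f(x).
f(4.3322) = 1*4.3322^2 + 12*4.3322 + 13 = 83.7544
Step 2: Evaluate g(x).
g(4.3322) = 3*4.3322 - 5 = 7.9966
Step 3: Compute Lagrangian.
L = 83.7544 + 6*7.9966 = 131.734


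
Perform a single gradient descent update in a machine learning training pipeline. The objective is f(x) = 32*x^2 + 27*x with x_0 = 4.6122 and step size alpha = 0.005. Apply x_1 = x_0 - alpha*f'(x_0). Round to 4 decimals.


We compute the gradient at x_0 and apply the update.
f'(x) = 64*x + 27
f'(4.6122) = 64*4.6122 + 27 = 322.1808
x_1 = 4.6122 - 0.005*322.1808 = 3.0013


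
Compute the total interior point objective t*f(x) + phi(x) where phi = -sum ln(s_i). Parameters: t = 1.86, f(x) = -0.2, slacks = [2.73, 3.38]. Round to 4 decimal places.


Step 1: Compute log-barrier.
ln values: [1.0043, 1.2179]
phi = -(1.0043 + 1.2179) = -2.2222
Step 2: Compute augmented objective.
t*f(x) = 1.86*-0.2 = -0.372
Total = -0.372 - 2.2222 = -2.5942


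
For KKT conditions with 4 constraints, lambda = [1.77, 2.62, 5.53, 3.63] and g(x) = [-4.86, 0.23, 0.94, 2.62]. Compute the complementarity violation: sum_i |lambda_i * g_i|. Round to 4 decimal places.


KKT complementary slackness check:
lambda_1 * g_1 = 1.77 * -4.86 = -8.6022
lambda_2 * g_2 = 2.62 * 0.23 = 0.6026
lambda_3 * g_3 = 5.53 * 0.94 = 5.1982
lambda_4 * g_4 = 3.63 * 2.62 = 9.5106
Total violation = 8.6022 + 0.6026 + 5.1982 + 9.5106 = 23.9136


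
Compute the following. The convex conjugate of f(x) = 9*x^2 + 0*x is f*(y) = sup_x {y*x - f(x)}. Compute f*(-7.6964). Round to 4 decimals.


f*(y) = sup_x {y*x - a*x^2 - b*x} = sup_x {(y-b)*x - a*x^2}
FOC: (y - b) - 2a*x = 0 => x* = (y - b)/(2a)
x* = (-7.6964 - 0)/(2*9) = -0.4276
f*(-7.6964) = (y-b)^2/(4a) = (-7.6964 - 0)^2/(4*9)
= 59.2346/36 = 1.6454


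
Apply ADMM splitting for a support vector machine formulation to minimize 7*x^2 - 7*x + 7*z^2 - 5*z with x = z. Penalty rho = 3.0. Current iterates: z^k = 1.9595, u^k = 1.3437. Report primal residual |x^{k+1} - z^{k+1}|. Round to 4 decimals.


ADMM iteration with rho = 3.0, z^k = 1.9595, u^k = 1.3437
Step 1: x-update.
Minimize 7*x^2 - 7*x + (3.0/2)*(x - 1.9595 + 1.3437)^2
FOC: (2*7 + 3.0)*x = 7 + 3.0*(1.9595 - 1.3437)
x^{k+1} = 0.5204
Step 2: z-update.
Minimize 7*z^2 - 5*z + (3.0/2)*(0.5204 - z + 1.3437)^2
FOC: (2*7 + 3.0)*z = 5 + 3.0*(0.5204 + 1.3437)
z^{k+1} = 0.6231
Step 3: u-update.
u^{k+1} = 1.3437 + 0.5204 - 0.6231 = 1.2411
Step 4: Primal residual = |0.5204 - 0.6231| = 0.1026


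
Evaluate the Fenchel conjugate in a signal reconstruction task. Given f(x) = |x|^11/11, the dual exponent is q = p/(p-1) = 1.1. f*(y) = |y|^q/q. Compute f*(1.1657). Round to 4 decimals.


The conjugate exponent q satisfies 1/p + 1/q = 1.
p = 11, so q = 11/(11 - 1) = 1.1
|y|^q = 1.1657^1.1 = 1.1837
f*(1.1657) = 1.1837 / 1.1 = 1.0761


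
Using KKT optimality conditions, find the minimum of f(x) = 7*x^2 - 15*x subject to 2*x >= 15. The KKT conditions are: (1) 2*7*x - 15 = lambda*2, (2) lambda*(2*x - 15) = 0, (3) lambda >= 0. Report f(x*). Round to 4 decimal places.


Step 1: Try lambda = 0 (constraint inactive).
x_unc = 15/(2*7) = 1.0714
Check: 2*1.0714 = 2.1428 < 15 -- violated!
Step 2: Constraint must be active: 2*x = 15
x* = 15/2 = 7.5
lambda = (2*7*7.5 - 15)/2 = 45.0
Step 3: Compute optimal value.
f(x*) = 7*7.5^2 - 15*7.5 = 281.25


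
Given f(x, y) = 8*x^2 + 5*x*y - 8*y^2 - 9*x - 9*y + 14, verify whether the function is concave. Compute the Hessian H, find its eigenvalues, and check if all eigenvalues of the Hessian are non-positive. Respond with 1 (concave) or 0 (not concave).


The Hessian of f(x,y) = 8*x^2 + 5*x*y - 8*y^2 - 9*x - 9*y + 14 is:
H = [[16, 5], [5, -16]]
Trace = 16 - 16 = 0
Determinant = 16*-16 - (5)^2 = -281
Discriminant = (0)^2 - 4*-281 = 1124.0
Eigenvalues: lambda_1 = -16.7631, lambda_2 = 16.7631
The function is not concave.

0


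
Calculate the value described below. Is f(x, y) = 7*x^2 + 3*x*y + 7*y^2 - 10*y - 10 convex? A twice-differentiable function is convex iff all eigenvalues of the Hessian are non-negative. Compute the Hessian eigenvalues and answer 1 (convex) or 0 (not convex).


The Hessian of f(x,y) = 7*x^2 + 3*x*y + 7*y^2 - 10*y - 10 is:
H = [[14, 3], [3, 14]]
Trace = 14 + 14 = 28
Determinant = 14*14 - (3)^2 = 187
Discriminant = (28)^2 - 4*187 = 36.0
Eigenvalues: lambda_1 = 11.0, lambda_2 = 17.0
The function is convex.

1


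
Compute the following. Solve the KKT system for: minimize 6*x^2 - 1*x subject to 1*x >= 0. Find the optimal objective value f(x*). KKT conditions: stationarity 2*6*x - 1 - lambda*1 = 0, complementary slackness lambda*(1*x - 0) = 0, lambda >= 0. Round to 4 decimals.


Step 1: Try lambda = 0 (constraint inactive).
Stationarity: 2*6*x - 1 = 0
x* = 1/(2*6) = 1/12 = 0.0833 (rounded; the exact value 1/12 is used below)
Check constraint: 1*0.0833 = 0.0833 >= 0 -- satisfied.
Step 2: Compute optimal value.
f(x*) = 6*(1/12)^2 - 1*(1/12) = -0.0417


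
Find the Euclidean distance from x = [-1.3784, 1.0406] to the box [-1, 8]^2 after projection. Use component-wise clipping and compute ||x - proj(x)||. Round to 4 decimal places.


Project each component onto [-1, 8].
clip(-1.3784) = -1.0, clip(1.0406) = 1.0406
Projection = [-1.0, 1.0406]
Squared diffs: [0.1432, 0.0]
Distance = sqrt(0.1432) = 0.3784


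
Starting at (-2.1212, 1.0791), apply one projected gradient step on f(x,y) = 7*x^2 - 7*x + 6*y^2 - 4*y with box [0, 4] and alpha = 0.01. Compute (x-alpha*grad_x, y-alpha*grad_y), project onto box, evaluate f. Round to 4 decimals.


Step 1: Compute gradient at (-2.1212, 1.0791).
grad_x = 2*7*-2.1212 - 7 = -36.6968
grad_y = 2*6*1.0791 - 4 = 8.9492
Step 2: Gradient step.
x_raw = -2.1212 - 0.01*-36.6968 = -1.7542
y_raw = 1.0791 - 0.01*8.9492 = 0.9896
Step 3: Project onto [0, 4].
x_proj = clip(-1.7542) = 0.0
y_proj = clip(0.9896) = 0.9896
Step 4: Evaluate f.
f(0.0, 0.9896) = 1.9175


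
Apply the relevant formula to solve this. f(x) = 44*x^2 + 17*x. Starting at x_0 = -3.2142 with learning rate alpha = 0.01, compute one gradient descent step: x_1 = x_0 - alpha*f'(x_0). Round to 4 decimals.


We compute the gradient at x_0 and apply the update.
f'(x) = 88*x + 17
f'(-3.2142) = 88*-3.2142 + 17 = -265.8496
x_1 = -3.2142 - 0.01*-265.8496 = -0.5557


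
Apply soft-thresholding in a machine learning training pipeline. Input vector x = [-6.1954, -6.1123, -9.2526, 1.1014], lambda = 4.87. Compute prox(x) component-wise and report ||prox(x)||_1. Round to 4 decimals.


Soft-thresholding with lambda = 4.87:
prox(-6.1954) = sign(-6.1954)*max(|-6.1954| - 4.87, 0) = -1.3254
prox(-6.1123) = sign(-6.1123)*max(|-6.1123| - 4.87, 0) = -1.2423
prox(-9.2526) = sign(-9.2526)*max(|-9.2526| - 4.87, 0) = -4.3826
prox(1.1014) = sign(1.1014)*max(|1.1014| - 4.87, 0) = 0.0
prox(x) = [-1.3254, -1.2423, -4.3826, 0.0]
||prox(x)||_1 = 1.3254 + 1.2423 + 4.3826 + 0.0 = 6.9503


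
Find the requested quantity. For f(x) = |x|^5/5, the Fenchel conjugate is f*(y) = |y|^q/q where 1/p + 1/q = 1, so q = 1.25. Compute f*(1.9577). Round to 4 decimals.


The conjugate exponent q satisfies 1/p + 1/q = 1.
p = 5, so q = 5/(5 - 1) = 1.25
|y|^q = 1.9577^1.25 = 2.3157
f*(1.9577) = 2.3157 / 1.25 = 1.8526


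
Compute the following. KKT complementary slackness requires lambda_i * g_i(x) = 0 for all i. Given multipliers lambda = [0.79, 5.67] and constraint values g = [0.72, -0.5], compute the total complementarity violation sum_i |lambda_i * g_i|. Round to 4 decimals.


KKT complementary slackness check:
lambda_1 * g_1 = 0.79 * 0.72 = 0.5688
lambda_2 * g_2 = 5.67 * -0.5 = -2.835
Total violation = 0.5688 + 2.835 = 3.4038


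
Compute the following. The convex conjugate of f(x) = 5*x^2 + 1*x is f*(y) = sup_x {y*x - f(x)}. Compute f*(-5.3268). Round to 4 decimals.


f*(y) = sup_x {y*x - a*x^2 - b*x} = sup_x {(y-b)*x - a*x^2}
FOC: (y - b) - 2a*x = 0 => x* = (y - b)/(2a)
x* = (-5.3268 - 1)/(2*5) = -0.6327
f*(-5.3268) = (y-b)^2/(4a) = (-5.3268 - 1)^2/(4*5)
= 40.0284/20 = 2.0014


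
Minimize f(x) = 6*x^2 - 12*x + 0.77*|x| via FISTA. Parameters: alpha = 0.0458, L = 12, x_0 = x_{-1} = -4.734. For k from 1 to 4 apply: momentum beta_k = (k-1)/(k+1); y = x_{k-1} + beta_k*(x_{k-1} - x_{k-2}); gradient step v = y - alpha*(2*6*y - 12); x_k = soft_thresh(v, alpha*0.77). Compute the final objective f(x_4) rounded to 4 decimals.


FISTA on f(x) = 6*x^2 - 12*x + 0.77*|x|
L = 12, alpha = 0.0458
Iteration 1: beta = 0.0, y = -4.734 + 0.0*(-4.734 + 4.734) = -4.734
  grad(y) = -68.808, v = y - alpha*grad = -1.5826
  prox(v) = soft_thresh(-1.5826, 0.0353) = -1.5473
Iteration 2: beta = 0.3333, y = -1.5473 + 0.3333*(-1.5473 + 4.734) = -0.4851
  grad(y) = -17.8212, v = y - alpha*grad = 0.3311
  prox(v) = soft_thresh(0.3311, 0.0353) = 0.2958
Iteration 3: beta = 0.5, y = 0.2958 + 0.5*(0.2958 + 1.5473) = 1.2174
  grad(y) = 2.6091, v = y - alpha*grad = 1.0979
  prox(v) = soft_thresh(1.0979, 0.0353) = 1.0627
Iteration 4: beta = 0.6, y = 1.0627 + 0.6*(1.0627 - 0.2958) = 1.5228
  grad(y) = 6.2731, v = y - alpha*grad = 1.2354
  prox(v) = soft_thresh(1.2354, 0.0353) = 1.2002
f(x_4) = 6*1.2002^2 - 12*1.2002 + 0.77*|1.2002| = -4.8354


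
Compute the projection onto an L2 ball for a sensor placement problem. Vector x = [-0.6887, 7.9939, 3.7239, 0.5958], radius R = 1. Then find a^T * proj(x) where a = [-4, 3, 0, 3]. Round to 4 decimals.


Step 1: Compute ||x|| (intermediates to 6 decimals).
||x|| = sqrt((-0.6887)^2 + 7.9939^2 + 3.7239^2 + 0.5958^2) = 8.865616
Step 2: Project.
Since ||x|| > R, scale = R/||x|| = 1/8.865616 = 0.112795, proj(x) = scale * x
proj(x) = [-0.077682, 0.901672, 0.420037, 0.067203]
Step 3: Dot product.
a^T * proj(x) = -4*(-0.077682) + 3*0.901672 + 0*0.420037 + 3*0.067203 = 3.2174


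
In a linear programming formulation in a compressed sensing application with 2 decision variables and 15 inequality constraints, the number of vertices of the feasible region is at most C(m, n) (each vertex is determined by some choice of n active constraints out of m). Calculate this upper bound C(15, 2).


Each vertex corresponds to some choice of n active constraints out of m, so the number of vertices is at most C(m, n) = m! / (n!(m-n)!).
m = 15, n = 2
Numerator: 15 * 14
Denominator: 2! = 2
C(15, 2) = 105


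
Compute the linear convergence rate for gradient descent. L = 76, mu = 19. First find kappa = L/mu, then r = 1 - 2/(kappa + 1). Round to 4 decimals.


Step 1: Compute the condition number.
kappa = L/mu = 76/19 = 4.0
Step 2: Compute the convergence rate.
r = 1 - 2/(kappa + 1) = 1 - 2*mu/(L + mu) = (L - mu)/(L + mu) = 57/95 = 0.6


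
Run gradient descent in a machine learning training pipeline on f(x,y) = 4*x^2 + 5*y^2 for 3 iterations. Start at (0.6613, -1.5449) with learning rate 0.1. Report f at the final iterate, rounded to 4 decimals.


Gradient descent on f(x,y) = 4*x^2 + 5*y^2.
Starting point: (0.6613, -1.5449), alpha = 0.1
Step 1: grad_x = 2*4*0.6613 = 5.2904, grad_y = 2*5*-1.5449 = -15.449
  x_1 = 0.6613 - 0.1*5.2904 = 0.1323
  y_1 = -1.5449 - 0.1*-15.449 = 0.0
Step 2: grad_x = 2*4*0.1323 = 1.0581, grad_y = 2*5*0.0 = 0.0
  x_2 = 0.1323 - 0.1*1.0581 = 0.0265
  y_2 = 0.0 - 0.1*0.0 = 0.0
Step 3: grad_x = 2*4*0.0265 = 0.2116, grad_y = 2*5*0.0 = 0.0
  x_3 = 0.0265 - 0.1*0.2116 = 0.0053
  y_3 = 0.0 - 0.1*0.0 = 0.0
f(0.0053, 0.0) = 4*0.0053^2 + 5*0.0^2 = 0.0001


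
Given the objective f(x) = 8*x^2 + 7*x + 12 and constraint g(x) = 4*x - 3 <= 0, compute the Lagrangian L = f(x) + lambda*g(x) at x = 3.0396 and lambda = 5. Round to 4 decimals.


Step 1: Evaluate f(x).
f(3.0396) = 8*3.0396^2 + 7*3.0396 + 12 = 107.1905
Step 2: Evaluate g(x).
g(3.0396) = 4*3.0396 - 3 = 9.1584
Step 3: Compute Lagrangian.
L = 107.1905 + 5*9.1584 = 152.9825


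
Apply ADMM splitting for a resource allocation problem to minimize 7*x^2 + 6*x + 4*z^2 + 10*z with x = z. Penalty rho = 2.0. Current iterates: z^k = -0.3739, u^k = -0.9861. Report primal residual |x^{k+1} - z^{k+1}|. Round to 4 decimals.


ADMM iteration with rho = 2.0, z^k = -0.3739, u^k = -0.9861
Step 1: x-update.
Minimize 7*x^2 + 6*x + (2.0/2)*(x + 0.3739 - 0.9861)^2
FOC: (2*7 + 2.0)*x = -6 + 2.0*(-0.3739 + 0.9861)
x^{k+1} = -0.2985
Step 2: z-update.
Minimize 4*z^2 + 10*z + (2.0/2)*(-0.2985 - z - 0.9861)^2
FOC: (2*4 + 2.0)*z = -10 + 2.0*(-0.2985 - 0.9861)
z^{k+1} = -1.2569
Step 3: u-update.
u^{k+1} = -0.9861 - 0.2985 + 1.2569 = -0.0277
Step 4: Primal residual = |-0.2985 + 1.2569| = 0.9584


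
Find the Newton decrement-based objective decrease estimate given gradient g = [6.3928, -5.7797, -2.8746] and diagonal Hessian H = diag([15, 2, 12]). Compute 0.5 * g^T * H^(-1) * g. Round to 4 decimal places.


Step 1: H is diagonal, so H^(-1) * g = [0.4262, -2.8899, -0.2396].
Step 2: g^T H^(-1) g = sum_i g_i^2 / H_ii
  = (6.3928)^2/15 + (-5.7797)^2/2 + (-2.8746)^2/12
  = 2.7245 + 16.7025 + 0.6886 = 20.1156
Step 3: Objective decrease = 0.5 * g^T H^(-1) g = 10.0578


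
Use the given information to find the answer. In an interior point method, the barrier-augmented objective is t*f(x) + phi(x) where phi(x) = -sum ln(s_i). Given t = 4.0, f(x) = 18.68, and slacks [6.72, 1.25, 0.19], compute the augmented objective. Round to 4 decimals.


Step 1: Compute log-barrier.
ln values: [1.9051, 0.2231, -1.6607]
phi = -(1.9051 + 0.2231 - 1.6607) = -0.4675
Step 2: Compute augmented objective.
t*f(x) = 4.0*18.68 = 74.72
Total = 74.72 - 0.4675 = 74.2525


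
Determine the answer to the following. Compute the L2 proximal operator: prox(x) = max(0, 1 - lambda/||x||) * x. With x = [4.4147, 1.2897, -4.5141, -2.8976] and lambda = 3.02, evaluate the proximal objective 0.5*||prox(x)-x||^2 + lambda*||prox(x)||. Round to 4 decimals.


Step 1: Compute ||x||.
||x|| = 7.0658
Step 2: Compute scaling factor.
scale = max(0, 1 - 3.02/7.0658) = 0.5726
Step 3: prox(x) = [2.5278, 0.7385, -2.5847, -1.6591]
||prox(x)|| = 4.0458
Step 4: Proximal objective.
0.5*||prox-x||^2 = 4.5602
lambda*||prox|| = 12.2183
Total = 16.7786


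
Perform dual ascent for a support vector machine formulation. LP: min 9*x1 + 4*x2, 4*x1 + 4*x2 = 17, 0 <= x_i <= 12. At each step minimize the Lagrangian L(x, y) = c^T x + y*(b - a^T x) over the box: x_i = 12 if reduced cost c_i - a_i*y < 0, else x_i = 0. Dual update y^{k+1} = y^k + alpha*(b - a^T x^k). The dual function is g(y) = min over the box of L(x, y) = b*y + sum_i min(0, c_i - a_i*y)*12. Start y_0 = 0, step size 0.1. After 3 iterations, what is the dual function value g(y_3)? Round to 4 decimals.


Dual ascent for LP: min 9*x1 + 4*x2, 4*x1 + 4*x2 = 17, 0 <= x_i <= 12
Step 1: y^k = 0.0, reduced costs: (9.0, 4.0)
  x^k = (0.0, 0.0), subgradient = b - a^T x = 17.0
  y^{k+1} = 0.0 + 0.1*17.0 = 1.7
Step 2: y^k = 1.7, reduced costs: (2.2, -2.8)
  x^k = (0.0, 12.0), subgradient = b - a^T x = -31.0
  y^{k+1} = 1.7 + 0.1*-31.0 = -1.4
Step 3: y^k = -1.4, reduced costs: (14.6, 9.6)
  x^k = (0.0, 0.0), subgradient = b - a^T x = 17.0
  y^{k+1} = -1.4 + 0.1*17.0 = 0.3
Dual objective at y_3 = 0.3: reduced costs (7.8, 2.8), box minimizer x = (0.0, 0.0)
g(y_3) = b*y + (c1 - a1*y)*x1 + (c2 - a2*y)*x2 = 17*0.3 + 7.8*0.0 + 2.8*0.0 = 5.1 + 0.0 + 0.0 = 5.1


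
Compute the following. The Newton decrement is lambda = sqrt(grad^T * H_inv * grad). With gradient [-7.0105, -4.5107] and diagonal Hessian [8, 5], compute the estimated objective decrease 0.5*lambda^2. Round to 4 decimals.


Step 1: H is diagonal, so H^(-1) * g = [-0.8763, -0.9021].
Step 2: g^T H^(-1) g = sum_i g_i^2 / H_ii
  = (-7.0105)^2/8 + (-4.5107)^2/5
  = 6.1434 + 4.0693 = 10.2127
Step 3: Objective decrease = 0.5 * g^T H^(-1) g = 5.1063


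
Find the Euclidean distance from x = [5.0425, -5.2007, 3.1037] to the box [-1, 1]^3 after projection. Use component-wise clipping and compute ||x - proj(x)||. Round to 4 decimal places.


Project each component onto [-1, 1].
clip(5.0425) = 1.0, clip(-5.2007) = -1.0, clip(3.1037) = 1.0
Projection = [1.0, -1.0, 1.0]
Squared diffs: [16.3418, 17.6459, 4.4256]
Distance = sqrt(38.4133) = 6.1978


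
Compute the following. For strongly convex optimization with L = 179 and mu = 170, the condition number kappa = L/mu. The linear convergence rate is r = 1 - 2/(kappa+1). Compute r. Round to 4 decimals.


Step 1: Compute the condition number.
kappa = L/mu = 179/170 = 1.0529
Step 2: Compute the convergence rate.
r = 1 - 2/(kappa + 1) = 1 - 2*mu/(L + mu) = (L - mu)/(L + mu) = 9/349 = 0.0258


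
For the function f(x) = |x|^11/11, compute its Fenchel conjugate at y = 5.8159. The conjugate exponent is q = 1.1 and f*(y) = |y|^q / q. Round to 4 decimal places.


The conjugate exponent q satisfies 1/p + 1/q = 1.
p = 11, so q = 11/(11 - 1) = 1.1
|y|^q = 5.8159^1.1 = 6.9355
f*(5.8159) = 6.9355 / 1.1 = 6.305


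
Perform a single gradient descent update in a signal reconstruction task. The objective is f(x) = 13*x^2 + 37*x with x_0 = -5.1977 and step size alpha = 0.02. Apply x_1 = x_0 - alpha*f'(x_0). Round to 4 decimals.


We compute the gradient at x_0 and apply the update.
f'(x) = 26*x + 37
f'(-5.1977) = 26*-5.1977 + 37 = -98.1402
x_1 = -5.1977 - 0.02*-98.1402 = -3.2349


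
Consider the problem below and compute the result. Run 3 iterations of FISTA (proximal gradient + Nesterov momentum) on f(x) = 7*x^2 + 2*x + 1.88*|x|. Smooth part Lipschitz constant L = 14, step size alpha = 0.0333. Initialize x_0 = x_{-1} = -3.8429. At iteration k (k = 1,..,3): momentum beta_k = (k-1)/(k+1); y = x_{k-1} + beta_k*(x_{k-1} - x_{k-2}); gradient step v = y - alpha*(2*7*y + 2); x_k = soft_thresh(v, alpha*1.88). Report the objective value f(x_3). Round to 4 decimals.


FISTA on f(x) = 7*x^2 + 2*x + 1.88*|x|
L = 14, alpha = 0.0333
Iteration 1: beta = 0.0, y = -3.8429 + 0.0*(-3.8429 + 3.8429) = -3.8429
  grad(y) = -51.8006, v = y - alpha*grad = -2.1179
  prox(v) = soft_thresh(-2.1179, 0.0626) = -2.0553
Iteration 2: beta = 0.3333, y = -2.0553 + 0.3333*(-2.0553 + 3.8429) = -1.4595
  grad(y) = -18.4327, v = y - alpha*grad = -0.8457
  prox(v) = soft_thresh(-0.8457, 0.0626) = -0.7831
Iteration 3: beta = 0.5, y = -0.7831 + 0.5*(-0.7831 + 2.0553) = -0.1469
  grad(y) = -0.0571, v = y - alpha*grad = -0.145
  prox(v) = soft_thresh(-0.145, 0.0626) = -0.0824
f(x_3) = 7*(-0.0824)^2 + 2*(-0.0824) + 1.88*|-0.0824| = 0.0377


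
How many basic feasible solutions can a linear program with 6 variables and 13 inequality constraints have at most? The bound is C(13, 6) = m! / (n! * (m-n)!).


Each vertex corresponds to some choice of n active constraints out of m, so the number of vertices is at most C(m, n) = m! / (n!(m-n)!).
m = 13, n = 6
Numerator: 13 * 12 * 11 * 10 * 9 * 8
Denominator: 6! = 720
C(13, 6) = 1716


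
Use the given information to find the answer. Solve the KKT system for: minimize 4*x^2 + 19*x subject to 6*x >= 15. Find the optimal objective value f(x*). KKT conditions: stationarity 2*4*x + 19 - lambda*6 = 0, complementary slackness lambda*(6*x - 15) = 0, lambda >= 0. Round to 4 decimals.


Step 1: Try lambda = 0 (constraint inactive).
x_unc = -19/(2*4) = -2.375
Check: 6*-2.375 = -14.25 < 15 -- violated!
Step 2: Constraint must be active: 6*x = 15
x* = 15/6 = 2.5
lambda = (2*4*2.5 + 19)/6 = 6.5
Step 3: Compute optimal value.
f(x*) = 4*2.5^2 + 19*2.5 = 72.5


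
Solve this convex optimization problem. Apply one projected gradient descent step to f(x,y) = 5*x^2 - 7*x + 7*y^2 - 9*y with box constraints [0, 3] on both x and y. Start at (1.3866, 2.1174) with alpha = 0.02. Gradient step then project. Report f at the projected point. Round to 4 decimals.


Step 1: Compute gradient at (1.3866, 2.1174).
grad_x = 2*5*1.3866 - 7 = 6.866
grad_y = 2*7*2.1174 - 9 = 20.6436
Step 2: Gradient step.
x_raw = 1.3866 - 0.02*6.866 = 1.2493
y_raw = 2.1174 - 0.02*20.6436 = 1.7045
Step 3: Project onto [0, 3].
x_proj = clip(1.2493) = 1.2493
y_proj = clip(1.7045) = 1.7045
Step 4: Evaluate f.
f(1.2493, 1.7045) = 4.0557


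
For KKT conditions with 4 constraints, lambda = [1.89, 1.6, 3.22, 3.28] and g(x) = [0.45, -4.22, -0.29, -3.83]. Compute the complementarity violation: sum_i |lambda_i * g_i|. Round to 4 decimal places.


KKT complementary slackness check:
lambda_1 * g_1 = 1.89 * 0.45 = 0.8505
lambda_2 * g_2 = 1.6 * -4.22 = -6.752
lambda_3 * g_3 = 3.22 * -0.29 = -0.9338
lambda_4 * g_4 = 3.28 * -3.83 = -12.5624
Total violation = 0.8505 + 6.752 + 0.9338 + 12.5624 = 21.0987


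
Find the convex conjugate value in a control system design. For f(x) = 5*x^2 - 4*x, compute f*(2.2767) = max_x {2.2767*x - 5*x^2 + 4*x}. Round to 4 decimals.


f*(y) = sup_x {y*x - a*x^2 - b*x} = sup_x {(y-b)*x - a*x^2}
FOC: (y - b) - 2a*x = 0 => x* = (y - b)/(2a)
x* = (2.2767 + 4)/(2*5) = 0.6277
f*(2.2767) = (y-b)^2/(4a) = (2.2767 + 4)^2/(4*5)
= 39.397/20 = 1.9698


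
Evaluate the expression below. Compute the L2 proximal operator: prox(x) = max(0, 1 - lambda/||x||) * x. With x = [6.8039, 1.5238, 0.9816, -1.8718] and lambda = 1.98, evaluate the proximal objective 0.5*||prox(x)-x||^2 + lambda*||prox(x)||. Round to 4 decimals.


Step 1: Compute ||x||.
||x|| = 7.2858
Step 2: Compute scaling factor.
scale = max(0, 1 - 1.98/7.2858) = 0.7282
Step 3: prox(x) = [4.9548, 1.1097, 0.7148, -1.3631]
||prox(x)|| = 5.3058
Step 4: Proximal objective.
0.5*||prox-x||^2 = 1.9602
lambda*||prox|| = 10.5055
Total = 12.4656


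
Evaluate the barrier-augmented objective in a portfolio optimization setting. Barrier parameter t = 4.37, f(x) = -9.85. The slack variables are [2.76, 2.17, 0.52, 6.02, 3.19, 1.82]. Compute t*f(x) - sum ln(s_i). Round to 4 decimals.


Step 1: Compute log-barrier.
ln values: [1.0152, 0.7747, -0.6539, 1.7951, 1.16, 0.5988]
phi = -(1.0152 + 0.7747 - 0.6539 + 1.7951 + 1.16 + 0.5988) = -4.69
Step 2: Compute augmented objective.
t*f(x) = 4.37*-9.85 = -43.0445
Total = -43.0445 - 4.69 = -47.7345


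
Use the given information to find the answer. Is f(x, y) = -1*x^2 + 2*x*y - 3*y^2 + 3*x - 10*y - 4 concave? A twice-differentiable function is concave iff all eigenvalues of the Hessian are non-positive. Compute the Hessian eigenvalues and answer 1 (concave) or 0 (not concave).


The Hessian of f(x,y) = -1*x^2 + 2*x*y - 3*y^2 + 3*x - 10*y - 4 is:
H = [[-2, 2], [2, -6]]
Trace = -2 - 6 = -8
Determinant = -2*-6 - (2)^2 = 8
Discriminant = (-8)^2 - 4*8 = 32.0
Eigenvalues: lambda_1 = -6.8284, lambda_2 = -1.1716
The function is concave.

1


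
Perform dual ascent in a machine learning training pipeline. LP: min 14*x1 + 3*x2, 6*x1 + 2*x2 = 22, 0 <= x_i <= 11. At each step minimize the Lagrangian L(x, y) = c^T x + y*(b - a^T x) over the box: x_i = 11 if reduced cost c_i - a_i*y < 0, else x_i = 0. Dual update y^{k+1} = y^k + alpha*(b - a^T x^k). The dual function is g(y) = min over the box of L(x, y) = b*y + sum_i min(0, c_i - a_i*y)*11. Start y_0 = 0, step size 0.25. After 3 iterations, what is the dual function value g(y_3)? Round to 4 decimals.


Dual ascent for LP: min 14*x1 + 3*x2, 6*x1 + 2*x2 = 22, 0 <= x_i <= 11
Step 1: y^k = 0.0, reduced costs: (14.0, 3.0)
  x^k = (0.0, 0.0), subgradient = b - a^T x = 22.0
  y^{k+1} = 0.0 + 0.25*22.0 = 5.5
Step 2: y^k = 5.5, reduced costs: (-19.0, -8.0)
  x^k = (11.0, 11.0), subgradient = b - a^T x = -66.0
  y^{k+1} = 5.5 + 0.25*-66.0 = -11.0
Step 3: y^k = -11.0, reduced costs: (80.0, 25.0)
  x^k = (0.0, 0.0), subgradient = b - a^T x = 22.0
  y^{k+1} = -11.0 + 0.25*22.0 = -5.5
Dual objective at y_3 = -5.5: reduced costs (47.0, 14.0), box minimizer x = (0.0, 0.0)
g(y_3) = b*y + (c1 - a1*y)*x1 + (c2 - a2*y)*x2 = 22*(-5.5) + 47.0*0.0 + 14.0*0.0 = -121.0 + 0.0 + 0.0 = -121.0


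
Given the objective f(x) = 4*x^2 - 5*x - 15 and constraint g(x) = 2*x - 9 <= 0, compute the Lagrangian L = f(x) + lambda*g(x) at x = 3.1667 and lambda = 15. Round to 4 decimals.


Step 1: Evaluate f(x).
f(3.1667) = 4*3.1667^2 - 5*3.1667 - 15 = 9.2785
Step 2: Evaluate g(x).
g(3.1667) = 2*3.1667 - 9 = -2.6666
Step 3: Compute Lagrangian.
L = 9.2785 + 15*-2.6666 = -30.7205


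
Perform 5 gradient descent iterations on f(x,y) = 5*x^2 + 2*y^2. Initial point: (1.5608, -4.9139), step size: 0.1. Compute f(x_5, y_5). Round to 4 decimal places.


Gradient descent on f(x,y) = 5*x^2 + 2*y^2.
Starting point: (1.5608, -4.9139), alpha = 0.1
Step 1: grad_x = 2*5*1.5608 = 15.608, grad_y = 2*2*-4.9139 = -19.6556
  x_1 = 1.5608 - 0.1*15.608 = -0.0
  y_1 = -4.9139 - 0.1*-19.6556 = -2.9483
Step 2: grad_x = 2*5*-0.0 = -0.0, grad_y = 2*2*-2.9483 = -11.7934
  x_2 = -0.0 - 0.1*-0.0 = 0.0
  y_2 = -2.9483 - 0.1*-11.7934 = -1.769
Step 3: grad_x = 2*5*0.0 = 0.0, grad_y = 2*2*-1.769 = -7.076
  x_3 = 0.0 - 0.1*0.0 = 0.0
  y_3 = -1.769 - 0.1*-7.076 = -1.0614
Step 4: grad_x = 2*5*0.0 = 0.0, grad_y = 2*2*-1.0614 = -4.2456
  x_4 = 0.0 - 0.1*0.0 = 0.0
  y_4 = -1.0614 - 0.1*-4.2456 = -0.6368
Step 5: grad_x = 2*5*0.0 = 0.0, grad_y = 2*2*-0.6368 = -2.5474
  x_5 = 0.0 - 0.1*0.0 = 0.0
  y_5 = -0.6368 - 0.1*-2.5474 = -0.3821
f(0.0, -0.3821) = 5*0.0^2 + 2*(-0.3821)^2 = 0.292


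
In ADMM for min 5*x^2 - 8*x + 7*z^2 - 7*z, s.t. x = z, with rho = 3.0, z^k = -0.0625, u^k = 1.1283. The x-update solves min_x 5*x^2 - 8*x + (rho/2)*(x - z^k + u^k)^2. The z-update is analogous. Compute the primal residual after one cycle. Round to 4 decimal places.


ADMM iteration with rho = 3.0, z^k = -0.0625, u^k = 1.1283
Step 1: x-update.
Minimize 5*x^2 - 8*x + (3.0/2)*(x + 0.0625 + 1.1283)^2
FOC: (2*5 + 3.0)*x = 8 + 3.0*(-0.0625 - 1.1283)
x^{k+1} = 0.3406
Step 2: z-update.
Minimize 7*z^2 - 7*z + (3.0/2)*(0.3406 - z + 1.1283)^2
FOC: (2*7 + 3.0)*z = 7 + 3.0*(0.3406 + 1.1283)
z^{k+1} = 0.671
Step 3: u-update.
u^{k+1} = 1.1283 + 0.3406 - 0.671 = 0.7979
Step 4: Primal residual = |0.3406 - 0.671| = 0.3304


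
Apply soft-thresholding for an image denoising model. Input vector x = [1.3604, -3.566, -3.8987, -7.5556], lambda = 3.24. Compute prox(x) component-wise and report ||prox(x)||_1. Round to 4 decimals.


Soft-thresholding with lambda = 3.24:
prox(1.3604) = sign(1.3604)*max(|1.3604| - 3.24, 0) = 0.0
prox(-3.566) = sign(-3.566)*max(|-3.566| - 3.24, 0) = -0.326
prox(-3.8987) = sign(-3.8987)*max(|-3.8987| - 3.24, 0) = -0.6587
prox(-7.5556) = sign(-7.5556)*max(|-7.5556| - 3.24, 0) = -4.3156
prox(x) = [0.0, -0.326, -0.6587, -4.3156]
||prox(x)||_1 = 0.0 + 0.326 + 0.6587 + 4.3156 = 5.3003


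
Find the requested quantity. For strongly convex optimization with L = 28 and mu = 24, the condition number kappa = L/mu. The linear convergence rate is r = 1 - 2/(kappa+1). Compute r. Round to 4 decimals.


Step 1: Compute the condition number.
kappa = L/mu = 28/24 = 1.1667
Step 2: Compute the convergence rate.
r = 1 - 2/(kappa + 1) = 1 - 2*mu/(L + mu) = (L - mu)/(L + mu) = 4/52 = 0.0769


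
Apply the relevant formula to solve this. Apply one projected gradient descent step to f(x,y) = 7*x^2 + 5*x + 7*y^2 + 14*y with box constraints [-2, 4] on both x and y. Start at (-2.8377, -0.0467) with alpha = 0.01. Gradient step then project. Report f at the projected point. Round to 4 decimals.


Step 1: Compute gradient at (-2.8377, -0.0467).
grad_x = 2*7*-2.8377 + 5 = -34.7278
grad_y = 2*7*-0.0467 + 14 = 13.3462
Step 2: Gradient step.
x_raw = -2.8377 - 0.01*-34.7278 = -2.4904
y_raw = -0.0467 - 0.01*13.3462 = -0.1802
Step 3: Project onto [-2, 4].
x_proj = clip(-2.4904) = -2.0
y_proj = clip(-0.1802) = -0.1802
Step 4: Evaluate f.
f(-2.0, -0.1802) = 15.7049


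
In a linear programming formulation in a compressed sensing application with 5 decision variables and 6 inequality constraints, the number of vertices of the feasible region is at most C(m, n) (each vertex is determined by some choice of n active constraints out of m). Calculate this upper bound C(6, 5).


Each vertex corresponds to some choice of n active constraints out of m, so the number of vertices is at most C(m, n) = m! / (n!(m-n)!).
m = 6, n = 5
Numerator: 6 * 5 * 4 * 3 * 2
Denominator: 5! = 120
C(6, 5) = 6


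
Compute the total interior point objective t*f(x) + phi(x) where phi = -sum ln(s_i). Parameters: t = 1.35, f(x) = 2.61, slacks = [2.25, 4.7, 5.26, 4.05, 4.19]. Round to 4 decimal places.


Step 1: Compute log-barrier.
ln values: [0.8109, 1.5476, 1.6601, 1.3987, 1.4327]
phi = -(0.8109 + 1.5476 + 1.6601 + 1.3987 + 1.4327) = -6.85
Step 2: Compute augmented objective.
t*f(x) = 1.35*2.61 = 3.5235
Total = 3.5235 - 6.85 = -3.3265


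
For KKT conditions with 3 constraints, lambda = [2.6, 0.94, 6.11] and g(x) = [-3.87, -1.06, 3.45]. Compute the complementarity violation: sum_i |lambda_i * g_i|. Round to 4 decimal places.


KKT complementary slackness check:
lambda_1 * g_1 = 2.6 * -3.87 = -10.062
lambda_2 * g_2 = 0.94 * -1.06 = -0.9964
lambda_3 * g_3 = 6.11 * 3.45 = 21.0795
Total violation = 10.062 + 0.9964 + 21.0795 = 32.1379
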